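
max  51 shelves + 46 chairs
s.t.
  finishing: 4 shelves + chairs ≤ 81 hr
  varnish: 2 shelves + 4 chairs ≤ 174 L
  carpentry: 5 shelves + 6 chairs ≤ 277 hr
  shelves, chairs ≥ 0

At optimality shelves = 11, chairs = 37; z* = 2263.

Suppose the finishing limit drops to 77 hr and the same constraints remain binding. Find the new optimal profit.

At the optimum: finishing uses 81 of 81 (binding); varnish uses 170 of 174 (slack = 4); carpentry uses 277 of 277 (binding).
Slack constraints have shadow price 0 (complementary slackness).
From A_Bᵀ y = c: 4·y_finishing + 5·y_carpentry = 51; 1·y_finishing + 6·y_carpentry = 46.
Solving: y_finishing = 4, y_carpentry = 7.
Δz = y_finishing·Δb = 4 × (-4) = -16, so new z* = 2263 − 16 = 2247.

2247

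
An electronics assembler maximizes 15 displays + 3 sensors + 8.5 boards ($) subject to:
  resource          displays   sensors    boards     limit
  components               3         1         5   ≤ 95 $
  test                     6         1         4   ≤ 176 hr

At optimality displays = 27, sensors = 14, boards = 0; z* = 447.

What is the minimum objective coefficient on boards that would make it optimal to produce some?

13

Check each constraint at x*: components 95/95 (tight); test 176/176 (tight).
The binding rows give the dual system: 3·y_components + 6·y_test = 15 and 1·y_components + 1·y_test = 3.
This yields shadow prices y_components = 1, y_test = 2.
boards enters the basis when its profit ≥ yᵀa₃ = 1·5 + 2·4 = 13.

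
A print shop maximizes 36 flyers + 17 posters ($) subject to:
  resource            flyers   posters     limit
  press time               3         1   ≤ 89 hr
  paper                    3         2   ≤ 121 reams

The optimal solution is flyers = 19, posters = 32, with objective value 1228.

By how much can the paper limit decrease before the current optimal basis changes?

Binding constraints: press time, paper. The basis is B = [[3,1],[3,2]] with det 3.
Per unit decrease in paper, x* moves by d = (0.3333, -1).
The basis stays optimal until posters reaches 0; allowable decrease = 32 reams.

32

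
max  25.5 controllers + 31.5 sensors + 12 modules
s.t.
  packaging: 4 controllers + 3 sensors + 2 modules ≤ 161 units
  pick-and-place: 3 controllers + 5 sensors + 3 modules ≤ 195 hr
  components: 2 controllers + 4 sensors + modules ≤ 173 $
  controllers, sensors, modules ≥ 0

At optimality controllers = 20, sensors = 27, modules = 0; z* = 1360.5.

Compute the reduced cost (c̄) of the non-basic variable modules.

Check each constraint at x*: packaging 161/161 (tight); pick-and-place 195/195 (tight); components 148/173 (slack 25).
Slack constraints have shadow price 0 (complementary slackness).
Dual feasibility on the basic columns requires 4·y_packaging + 3·y_pick-and-place = 25.5, 3·y_packaging + 5·y_pick-and-place = 31.5.
Solving: y_packaging = 3, y_pick-and-place = 4.5.
Reduced cost of modules: c₃ − yᵀa₃ = 12 − (3·2 + 4.5·3) = 12 − 19.5 = -7.5.

-7.5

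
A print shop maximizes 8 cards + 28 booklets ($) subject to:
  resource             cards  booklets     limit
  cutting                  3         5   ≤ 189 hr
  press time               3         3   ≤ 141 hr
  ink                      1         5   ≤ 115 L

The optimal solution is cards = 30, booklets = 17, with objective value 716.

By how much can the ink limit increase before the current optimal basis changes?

Binding constraints: press time, ink. The basis is B = [[3,3],[1,5]] with det 12.
Per unit increase in ink, x* moves by d = (-0.25, 0.25).
The basis stays optimal until cutting becomes binding; allowable increase = 28 L.

28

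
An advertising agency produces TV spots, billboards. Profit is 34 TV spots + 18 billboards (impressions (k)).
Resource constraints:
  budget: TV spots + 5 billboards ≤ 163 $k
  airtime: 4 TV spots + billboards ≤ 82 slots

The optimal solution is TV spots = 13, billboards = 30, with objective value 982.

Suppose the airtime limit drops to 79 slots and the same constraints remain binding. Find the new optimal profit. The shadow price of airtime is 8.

958

Δb = -3, so new z* = 982 + (8)·(-3) = 982 − 24 = 958.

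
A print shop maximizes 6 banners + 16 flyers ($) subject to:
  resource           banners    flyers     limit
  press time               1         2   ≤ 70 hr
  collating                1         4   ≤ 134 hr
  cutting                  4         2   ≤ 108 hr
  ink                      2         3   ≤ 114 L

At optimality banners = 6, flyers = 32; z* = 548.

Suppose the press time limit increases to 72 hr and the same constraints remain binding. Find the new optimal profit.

556

At the optimum: press time uses 70 of 70 (binding); collating uses 134 of 134 (binding); cutting uses 88 of 108 (slack = 20); ink uses 108 of 114 (slack = 6).
Slack constraints have shadow price 0 (complementary slackness).
The binding rows give the dual system: 1·y_press time + 1·y_collating = 6 and 2·y_press time + 4·y_collating = 16.
Solving: y_press time = 4, y_collating = 2.
Δz = y_press time·Δb = 4 × (2) = 8, so new z* = 548 + 8 = 556.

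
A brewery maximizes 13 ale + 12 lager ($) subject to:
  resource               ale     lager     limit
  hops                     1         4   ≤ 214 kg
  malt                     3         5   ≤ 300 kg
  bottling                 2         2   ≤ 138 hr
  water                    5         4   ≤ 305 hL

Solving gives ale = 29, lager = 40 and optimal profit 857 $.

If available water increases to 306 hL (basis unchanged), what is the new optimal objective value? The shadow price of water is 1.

858

Δb = 1, so new z* = 857 + (1)·(1) = 857 + 1 = 858.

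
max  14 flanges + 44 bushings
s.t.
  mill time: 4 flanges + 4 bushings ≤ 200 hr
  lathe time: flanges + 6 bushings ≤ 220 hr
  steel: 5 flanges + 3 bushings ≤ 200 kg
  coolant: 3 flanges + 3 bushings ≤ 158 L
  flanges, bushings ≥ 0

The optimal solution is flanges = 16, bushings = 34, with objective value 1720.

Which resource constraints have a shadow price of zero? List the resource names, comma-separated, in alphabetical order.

coolant, steel

mill time: 200/200 (binding)
lathe time: 220/220 (binding)
steel: 182/200 (slack 18)
coolant: 150/158 (slack 8)
By complementary slackness, a constraint with positive slack has shadow price 0 → coolant, steel.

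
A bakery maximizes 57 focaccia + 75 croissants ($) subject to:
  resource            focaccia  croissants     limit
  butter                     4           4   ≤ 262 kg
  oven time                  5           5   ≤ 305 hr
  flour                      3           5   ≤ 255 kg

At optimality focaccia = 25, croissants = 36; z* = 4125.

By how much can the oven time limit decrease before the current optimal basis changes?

Binding constraints: oven time, flour. The basis is B = [[5,5],[3,5]] with det 10.
Per unit decrease in oven time, x* moves by d = (-0.5, 0.3).
The basis stays optimal until focaccia reaches 0; allowable decrease = 50 hr.

50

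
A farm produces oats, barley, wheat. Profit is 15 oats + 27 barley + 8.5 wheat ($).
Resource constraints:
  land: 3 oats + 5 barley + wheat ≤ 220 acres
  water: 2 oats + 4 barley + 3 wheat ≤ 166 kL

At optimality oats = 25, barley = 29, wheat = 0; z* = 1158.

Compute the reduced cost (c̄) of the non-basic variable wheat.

-3.5

At the optimum: land uses 220 of 220 (binding); water uses 166 of 166 (binding).
Dual feasibility on the basic columns requires 3·y_land + 2·y_water = 15, 5·y_land + 4·y_water = 27.
This yields shadow prices y_land = 3, y_water = 3.
Reduced cost of wheat: c₃ − yᵀa₃ = 8.5 − (3·1 + 3·3) = 8.5 − 12 = -3.5.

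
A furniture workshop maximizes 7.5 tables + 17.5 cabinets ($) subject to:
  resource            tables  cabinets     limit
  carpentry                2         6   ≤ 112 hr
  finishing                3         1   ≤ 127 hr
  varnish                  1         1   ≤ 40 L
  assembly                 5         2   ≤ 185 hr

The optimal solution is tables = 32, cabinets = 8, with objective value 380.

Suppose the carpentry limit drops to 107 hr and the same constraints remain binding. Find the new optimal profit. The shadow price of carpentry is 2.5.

Δb = -5, so new z* = 380 + (2.5)·(-5) = 380 − 12.5 = 367.5.

367.5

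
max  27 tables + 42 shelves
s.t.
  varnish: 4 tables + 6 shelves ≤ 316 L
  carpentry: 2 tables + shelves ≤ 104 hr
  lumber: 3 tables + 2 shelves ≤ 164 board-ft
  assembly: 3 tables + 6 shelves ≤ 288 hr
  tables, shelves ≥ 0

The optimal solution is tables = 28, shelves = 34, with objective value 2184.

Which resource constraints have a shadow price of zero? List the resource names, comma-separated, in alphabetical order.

varnish: 316/316 (binding)
carpentry: 90/104 (slack 14)
lumber: 152/164 (slack 12)
assembly: 288/288 (binding)
By complementary slackness, a constraint with positive slack has shadow price 0 → carpentry, lumber.

carpentry, lumber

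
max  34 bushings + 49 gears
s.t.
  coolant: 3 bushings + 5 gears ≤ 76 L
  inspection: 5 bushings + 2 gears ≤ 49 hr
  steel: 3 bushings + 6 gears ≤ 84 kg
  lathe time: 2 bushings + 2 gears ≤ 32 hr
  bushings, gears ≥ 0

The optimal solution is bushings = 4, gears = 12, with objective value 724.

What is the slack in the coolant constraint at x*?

coolant used = 3·4 + 5·12 = 72; slack = 76 − 72 = 4.

4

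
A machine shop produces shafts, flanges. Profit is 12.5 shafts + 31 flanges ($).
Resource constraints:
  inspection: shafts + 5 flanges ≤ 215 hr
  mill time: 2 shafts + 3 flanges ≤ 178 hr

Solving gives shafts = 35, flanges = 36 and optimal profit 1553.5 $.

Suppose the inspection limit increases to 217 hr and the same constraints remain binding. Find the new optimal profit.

Both inspection and mill time are binding at x*.
Dual feasibility on the basic columns requires 1·y_inspection + 2·y_mill time = 12.5, 5·y_inspection + 3·y_mill time = 31.
Solving: y_inspection = 3.5, y_mill time = 4.5.
Δz = y_inspection·Δb = 3.5 × (2) = 7, so new z* = 1553.5 + 7 = 1560.5.

1560.5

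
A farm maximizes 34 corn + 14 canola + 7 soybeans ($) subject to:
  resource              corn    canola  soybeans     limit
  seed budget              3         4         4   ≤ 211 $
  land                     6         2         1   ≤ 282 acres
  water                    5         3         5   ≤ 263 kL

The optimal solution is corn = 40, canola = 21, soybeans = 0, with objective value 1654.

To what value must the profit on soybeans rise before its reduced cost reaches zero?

Binding: land and water. Non-binding: seed budget (7 unused).
By complementary slackness, y = 0 for the non-binding constraint.
The binding rows give the dual system: 6·y_land + 5·y_water = 34 and 2·y_land + 3·y_water = 14.
→ y_land = 4 and y_water = 2.
soybeans enters the basis when its profit ≥ yᵀa₃ = 4·1 + 2·5 = 14.

14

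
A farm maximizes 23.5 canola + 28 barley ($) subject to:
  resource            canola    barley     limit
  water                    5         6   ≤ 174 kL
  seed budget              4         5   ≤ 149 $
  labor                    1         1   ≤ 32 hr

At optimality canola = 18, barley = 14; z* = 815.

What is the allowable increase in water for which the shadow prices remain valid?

Binding constraints: water, labor. The basis is B = [[5,6],[1,1]] with det -1.
Per unit increase in water, x* moves by d = (-1, 1).
The basis stays optimal until seed budget becomes binding; allowable increase = 7 kL.

7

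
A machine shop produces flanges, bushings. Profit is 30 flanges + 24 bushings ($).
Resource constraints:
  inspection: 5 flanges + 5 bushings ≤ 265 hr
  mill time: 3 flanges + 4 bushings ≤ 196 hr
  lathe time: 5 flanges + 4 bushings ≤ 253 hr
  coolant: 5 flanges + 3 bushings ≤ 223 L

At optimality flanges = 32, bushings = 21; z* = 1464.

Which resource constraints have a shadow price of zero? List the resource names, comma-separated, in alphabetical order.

lathe time, mill time

inspection: 265/265 (binding)
mill time: 180/196 (slack 16)
lathe time: 244/253 (slack 9)
coolant: 223/223 (binding)
By complementary slackness, a constraint with positive slack has shadow price 0 → lathe time, mill time.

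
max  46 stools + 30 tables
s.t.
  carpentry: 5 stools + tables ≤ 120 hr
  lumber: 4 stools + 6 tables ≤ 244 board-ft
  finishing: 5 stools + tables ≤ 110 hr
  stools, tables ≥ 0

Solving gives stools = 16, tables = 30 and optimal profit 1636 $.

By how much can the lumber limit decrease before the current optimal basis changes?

Binding constraints: lumber, finishing. The basis is B = [[4,6],[5,1]] with det -26.
Per unit decrease in lumber, x* moves by d = (0.0385, -0.1923).
The basis stays optimal until tables reaches 0; allowable decrease = 156 board-ft.

156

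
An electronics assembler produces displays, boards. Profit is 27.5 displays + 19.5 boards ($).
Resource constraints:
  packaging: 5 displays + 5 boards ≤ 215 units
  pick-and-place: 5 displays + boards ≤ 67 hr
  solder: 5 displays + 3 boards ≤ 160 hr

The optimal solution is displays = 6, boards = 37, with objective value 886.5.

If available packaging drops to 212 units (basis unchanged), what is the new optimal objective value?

876

At the optimum: packaging uses 215 of 215 (binding); pick-and-place uses 67 of 67 (binding); solder uses 141 of 160 (slack = 19).
Since solder is not tight, its dual is 0.
From A_Bᵀ y = c: 5·y_packaging + 5·y_pick-and-place = 27.5; 5·y_packaging + 1·y_pick-and-place = 19.5.
This yields shadow prices y_packaging = 3.5, y_pick-and-place = 2.
Δz = y_packaging·Δb = 3.5 × (-3) = -10.5, so new z* = 886.5 − 10.5 = 876.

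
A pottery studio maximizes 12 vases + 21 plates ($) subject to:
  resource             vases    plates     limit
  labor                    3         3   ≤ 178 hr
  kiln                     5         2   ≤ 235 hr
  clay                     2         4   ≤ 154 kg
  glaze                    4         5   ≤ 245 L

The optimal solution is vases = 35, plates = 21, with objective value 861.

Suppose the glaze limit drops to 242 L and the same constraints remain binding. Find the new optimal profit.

858

Check each constraint at x*: labor 168/178 (slack 10); kiln 217/235 (slack 18); clay 154/154 (tight); glaze 245/245 (tight).
Slack constraints have shadow price 0 (complementary slackness).
From A_Bᵀ y = c: 2·y_clay + 4·y_glaze = 12; 4·y_clay + 5·y_glaze = 21.
This yields shadow prices y_clay = 4, y_glaze = 1.
Δz = y_glaze·Δb = 1 × (-3) = -3, so new z* = 861 − 3 = 858.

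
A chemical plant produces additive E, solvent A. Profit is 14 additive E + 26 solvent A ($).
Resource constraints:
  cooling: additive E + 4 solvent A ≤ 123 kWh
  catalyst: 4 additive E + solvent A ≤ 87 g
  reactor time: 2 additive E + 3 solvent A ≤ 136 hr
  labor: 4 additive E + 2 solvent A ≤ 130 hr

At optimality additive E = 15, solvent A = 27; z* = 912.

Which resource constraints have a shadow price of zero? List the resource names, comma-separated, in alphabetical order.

labor, reactor time

cooling: 123/123 (binding)
catalyst: 87/87 (binding)
reactor time: 111/136 (slack 25)
labor: 114/130 (slack 16)
By complementary slackness, a constraint with positive slack has shadow price 0 → labor, reactor time.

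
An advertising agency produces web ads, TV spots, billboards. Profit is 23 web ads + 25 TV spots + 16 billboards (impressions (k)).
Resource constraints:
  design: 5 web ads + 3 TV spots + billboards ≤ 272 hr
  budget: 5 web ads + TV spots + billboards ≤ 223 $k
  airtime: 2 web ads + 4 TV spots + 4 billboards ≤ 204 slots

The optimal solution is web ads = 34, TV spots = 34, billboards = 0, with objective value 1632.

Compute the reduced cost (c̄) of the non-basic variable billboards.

Check each constraint at x*: design 272/272 (tight); budget 204/223 (slack 19); airtime 204/204 (tight).
Since budget is not tight, its dual is 0.
From A_Bᵀ y = c: 5·y_design + 2·y_airtime = 23; 3·y_design + 4·y_airtime = 25.
Solving: y_design = 3, y_airtime = 4.
Reduced cost of billboards: c₃ − yᵀa₃ = 16 − (3·1 + 4·4) = 16 − 19 = -3.

-3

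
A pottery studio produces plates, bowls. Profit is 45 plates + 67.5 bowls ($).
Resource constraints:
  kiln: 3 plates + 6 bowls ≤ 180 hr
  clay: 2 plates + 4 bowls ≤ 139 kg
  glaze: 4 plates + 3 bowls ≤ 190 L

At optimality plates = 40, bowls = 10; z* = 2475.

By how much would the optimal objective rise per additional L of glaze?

Binding: kiln and glaze. Non-binding: clay (19 unused).
Slack constraints have shadow price 0 (complementary slackness).
From A_Bᵀ y = c: 3·y_kiln + 4·y_glaze = 45; 6·y_kiln + 3·y_glaze = 67.5.
This yields shadow prices y_kiln = 9, y_glaze = 4.5.
Shadow price of glaze = 4.5.

4.5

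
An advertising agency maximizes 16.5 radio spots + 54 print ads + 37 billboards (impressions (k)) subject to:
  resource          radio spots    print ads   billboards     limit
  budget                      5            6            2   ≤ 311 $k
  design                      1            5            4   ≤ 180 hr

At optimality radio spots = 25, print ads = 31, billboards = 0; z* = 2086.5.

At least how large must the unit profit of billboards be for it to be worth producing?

Check each constraint at x*: budget 311/311 (tight); design 180/180 (tight).
From A_Bᵀ y = c: 5·y_budget + 1·y_design = 16.5; 6·y_budget + 5·y_design = 54.
This yields shadow prices y_budget = 1.5, y_design = 9.
billboards enters the basis when its profit ≥ yᵀa₃ = 1.5·2 + 9·4 = 39.

39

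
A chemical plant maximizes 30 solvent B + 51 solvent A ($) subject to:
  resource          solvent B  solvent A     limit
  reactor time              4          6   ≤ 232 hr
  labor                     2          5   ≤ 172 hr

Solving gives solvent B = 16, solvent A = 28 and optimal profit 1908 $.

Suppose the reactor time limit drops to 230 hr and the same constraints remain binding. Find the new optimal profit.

1896

Both reactor time and labor are binding at x*.
Dual feasibility on the basic columns requires 4·y_reactor time + 2·y_labor = 30, 6·y_reactor time + 5·y_labor = 51.
→ y_reactor time = 6 and y_labor = 3.
Δz = y_reactor time·Δb = 6 × (-2) = -12, so new z* = 1908 − 12 = 1896.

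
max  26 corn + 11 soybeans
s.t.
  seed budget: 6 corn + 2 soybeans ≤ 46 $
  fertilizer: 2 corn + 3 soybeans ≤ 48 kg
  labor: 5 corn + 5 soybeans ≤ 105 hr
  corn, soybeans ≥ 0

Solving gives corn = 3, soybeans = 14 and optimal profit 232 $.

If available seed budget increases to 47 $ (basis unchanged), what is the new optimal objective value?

Binding: seed budget and fertilizer. Non-binding: labor (20 unused).
By complementary slackness, y = 0 for the non-binding constraint.
The binding rows give the dual system: 6·y_seed budget + 2·y_fertilizer = 26 and 2·y_seed budget + 3·y_fertilizer = 11.
This yields shadow prices y_seed budget = 4, y_fertilizer = 1.
Δz = y_seed budget·Δb = 4 × (1) = 4, so new z* = 232 + 4 = 236.

236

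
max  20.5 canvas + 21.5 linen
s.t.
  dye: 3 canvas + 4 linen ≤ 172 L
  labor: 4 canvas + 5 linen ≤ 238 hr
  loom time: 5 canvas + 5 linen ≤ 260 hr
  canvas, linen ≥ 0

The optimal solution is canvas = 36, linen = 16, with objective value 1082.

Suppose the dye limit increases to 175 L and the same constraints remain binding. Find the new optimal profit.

Binding: dye and loom time. Non-binding: labor (14 unused).
Since labor is not tight, its dual is 0.
Dual feasibility on the basic columns requires 3·y_dye + 5·y_loom time = 20.5, 4·y_dye + 5·y_loom time = 21.5.
Solving: y_dye = 1, y_loom time = 3.5.
Δz = y_dye·Δb = 1 × (3) = 3, so new z* = 1082 + 3 = 1085.

1085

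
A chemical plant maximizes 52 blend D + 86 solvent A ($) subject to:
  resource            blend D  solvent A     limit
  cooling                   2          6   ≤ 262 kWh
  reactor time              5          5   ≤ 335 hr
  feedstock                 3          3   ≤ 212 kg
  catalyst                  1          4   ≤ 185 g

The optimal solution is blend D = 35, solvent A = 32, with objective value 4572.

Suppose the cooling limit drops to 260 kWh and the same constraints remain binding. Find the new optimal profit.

Binding: cooling and reactor time. Non-binding: feedstock (11 unused), catalyst (22 unused).
Slack constraints have shadow price 0 (complementary slackness).
The binding rows give the dual system: 2·y_cooling + 5·y_reactor time = 52 and 6·y_cooling + 5·y_reactor time = 86.
→ y_cooling = 8.5 and y_reactor time = 7.
Δz = y_cooling·Δb = 8.5 × (-2) = -17, so new z* = 4572 − 17 = 4555.

4555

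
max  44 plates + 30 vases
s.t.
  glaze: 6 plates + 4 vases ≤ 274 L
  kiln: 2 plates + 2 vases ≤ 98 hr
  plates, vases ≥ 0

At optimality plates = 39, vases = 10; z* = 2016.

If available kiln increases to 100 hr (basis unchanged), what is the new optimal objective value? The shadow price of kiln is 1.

Δb = 2, so new z* = 2016 + (1)·(2) = 2016 + 2 = 2018.

2018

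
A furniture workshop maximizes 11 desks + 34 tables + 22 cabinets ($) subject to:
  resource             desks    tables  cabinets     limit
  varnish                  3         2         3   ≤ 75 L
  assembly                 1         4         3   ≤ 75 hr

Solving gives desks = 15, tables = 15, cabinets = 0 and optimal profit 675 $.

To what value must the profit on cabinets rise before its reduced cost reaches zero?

Both varnish and assembly are binding at x*.
Dual feasibility on the basic columns requires 3·y_varnish + 1·y_assembly = 11, 2·y_varnish + 4·y_assembly = 34.
This yields shadow prices y_varnish = 1, y_assembly = 8.
cabinets enters the basis when its profit ≥ yᵀa₃ = 1·3 + 8·3 = 27.

27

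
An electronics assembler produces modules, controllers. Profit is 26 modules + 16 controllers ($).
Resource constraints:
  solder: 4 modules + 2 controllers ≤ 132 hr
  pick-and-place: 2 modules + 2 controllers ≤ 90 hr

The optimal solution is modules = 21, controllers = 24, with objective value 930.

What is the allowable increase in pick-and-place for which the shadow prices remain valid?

Binding constraints: solder, pick-and-place. The basis is B = [[4,2],[2,2]] with det 4.
Per unit increase in pick-and-place, x* moves by d = (-0.5, 1).
The basis stays optimal until modules reaches 0; allowable increase = 42 hr.

42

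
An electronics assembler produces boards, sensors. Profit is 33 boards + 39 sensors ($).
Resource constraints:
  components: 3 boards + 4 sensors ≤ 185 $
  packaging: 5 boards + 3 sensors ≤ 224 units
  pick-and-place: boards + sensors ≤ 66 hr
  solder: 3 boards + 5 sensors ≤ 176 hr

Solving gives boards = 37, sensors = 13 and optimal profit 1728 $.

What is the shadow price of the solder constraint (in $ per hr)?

6

Check each constraint at x*: components 163/185 (slack 22); packaging 224/224 (tight); pick-and-place 50/66 (slack 16); solder 176/176 (tight).
By complementary slackness, y = 0 for the non-binding constraints.
Dual feasibility on the basic columns requires 5·y_packaging + 3·y_solder = 33, 3·y_packaging + 5·y_solder = 39.
→ y_packaging = 3 and y_solder = 6.
Shadow price of solder = 6.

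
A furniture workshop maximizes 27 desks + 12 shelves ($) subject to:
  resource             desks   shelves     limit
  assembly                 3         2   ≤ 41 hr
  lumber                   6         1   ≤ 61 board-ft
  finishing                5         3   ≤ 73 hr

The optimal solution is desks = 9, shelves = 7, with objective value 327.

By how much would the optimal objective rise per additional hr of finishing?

0

At the optimum: assembly uses 41 of 41 (binding); lumber uses 61 of 61 (binding); finishing uses 66 of 73 (slack = 7).
By complementary slackness, y = 0 for the non-binding constraint.
Dual feasibility on the basic columns requires 3·y_assembly + 6·y_lumber = 27, 2·y_assembly + 1·y_lumber = 12.
Solving: y_assembly = 5, y_lumber = 2.
Shadow price of finishing = 0.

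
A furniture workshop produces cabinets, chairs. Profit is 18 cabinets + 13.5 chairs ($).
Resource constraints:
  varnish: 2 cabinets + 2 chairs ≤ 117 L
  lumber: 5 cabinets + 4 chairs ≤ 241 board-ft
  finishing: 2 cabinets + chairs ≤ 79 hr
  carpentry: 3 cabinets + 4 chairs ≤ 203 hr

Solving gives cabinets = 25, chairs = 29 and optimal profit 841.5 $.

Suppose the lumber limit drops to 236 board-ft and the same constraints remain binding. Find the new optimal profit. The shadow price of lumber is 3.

826.5

Δb = -5, so new z* = 841.5 + (3)·(-5) = 841.5 − 15 = 826.5.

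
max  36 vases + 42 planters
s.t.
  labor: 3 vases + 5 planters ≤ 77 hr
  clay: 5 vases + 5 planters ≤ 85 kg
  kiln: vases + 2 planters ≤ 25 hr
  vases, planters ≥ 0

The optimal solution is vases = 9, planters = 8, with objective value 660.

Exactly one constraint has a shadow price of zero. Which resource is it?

labor: 67/77 (slack 10)
clay: 85/85 (binding)
kiln: 25/25 (binding)
By complementary slackness, a constraint with positive slack has shadow price 0 → labor.

labor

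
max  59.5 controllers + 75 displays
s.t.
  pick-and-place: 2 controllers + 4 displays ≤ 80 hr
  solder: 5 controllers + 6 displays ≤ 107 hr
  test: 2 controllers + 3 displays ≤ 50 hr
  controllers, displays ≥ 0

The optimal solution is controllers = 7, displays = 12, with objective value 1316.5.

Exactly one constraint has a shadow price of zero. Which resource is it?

pick-and-place

pick-and-place: 62/80 (slack 18)
solder: 107/107 (binding)
test: 50/50 (binding)
By complementary slackness, a constraint with positive slack has shadow price 0 → pick-and-place.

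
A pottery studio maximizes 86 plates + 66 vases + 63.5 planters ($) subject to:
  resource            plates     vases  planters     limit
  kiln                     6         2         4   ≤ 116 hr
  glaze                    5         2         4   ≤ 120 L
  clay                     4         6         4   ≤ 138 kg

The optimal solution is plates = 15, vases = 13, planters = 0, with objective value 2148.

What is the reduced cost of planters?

Binding: kiln and clay. Non-binding: glaze (19 unused).
By complementary slackness, y = 0 for the non-binding constraint.
The binding rows give the dual system: 6·y_kiln + 4·y_clay = 86 and 2·y_kiln + 6·y_clay = 66.
This yields shadow prices y_kiln = 9, y_clay = 8.
Reduced cost of planters: c₃ − yᵀa₃ = 63.5 − (9·4 + 8·4) = 63.5 − 68 = -4.5.

-4.5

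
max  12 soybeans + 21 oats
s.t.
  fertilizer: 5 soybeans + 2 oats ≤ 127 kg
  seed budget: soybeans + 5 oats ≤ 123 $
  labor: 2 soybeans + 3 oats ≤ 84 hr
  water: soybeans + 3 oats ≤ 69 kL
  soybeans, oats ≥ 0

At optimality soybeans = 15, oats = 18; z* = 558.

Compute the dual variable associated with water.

Check each constraint at x*: fertilizer 111/127 (slack 16); seed budget 105/123 (slack 18); labor 84/84 (tight); water 69/69 (tight).
By complementary slackness, y = 0 for the non-binding constraints.
From A_Bᵀ y = c: 2·y_labor + 1·y_water = 12; 3·y_labor + 3·y_water = 21.
This yields shadow prices y_labor = 5, y_water = 2.
Shadow price of water = 2.

2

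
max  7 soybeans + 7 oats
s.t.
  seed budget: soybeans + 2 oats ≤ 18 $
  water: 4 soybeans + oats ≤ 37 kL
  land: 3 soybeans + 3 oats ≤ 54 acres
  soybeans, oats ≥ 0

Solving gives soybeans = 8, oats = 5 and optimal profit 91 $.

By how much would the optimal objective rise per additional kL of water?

Binding: seed budget and water. Non-binding: land (15 unused).
Slack constraints have shadow price 0 (complementary slackness).
The binding rows give the dual system: 1·y_seed budget + 4·y_water = 7 and 2·y_seed budget + 1·y_water = 7.
→ y_seed budget = 3 and y_water = 1.
Shadow price of water = 1.

1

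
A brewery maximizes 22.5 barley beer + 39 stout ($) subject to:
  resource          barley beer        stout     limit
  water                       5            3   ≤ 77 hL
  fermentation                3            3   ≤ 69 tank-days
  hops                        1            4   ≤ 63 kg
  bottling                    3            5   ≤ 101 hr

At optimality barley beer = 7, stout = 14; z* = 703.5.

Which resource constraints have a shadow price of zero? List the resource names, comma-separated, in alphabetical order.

water: 77/77 (binding)
fermentation: 63/69 (slack 6)
hops: 63/63 (binding)
bottling: 91/101 (slack 10)
By complementary slackness, a constraint with positive slack has shadow price 0 → bottling, fermentation.

bottling, fermentation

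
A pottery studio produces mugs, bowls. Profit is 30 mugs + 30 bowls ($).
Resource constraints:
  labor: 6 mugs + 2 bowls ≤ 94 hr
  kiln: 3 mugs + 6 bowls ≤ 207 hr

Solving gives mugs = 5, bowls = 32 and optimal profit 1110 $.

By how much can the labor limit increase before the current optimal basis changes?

320

Binding constraints: labor, kiln. The basis is B = [[6,2],[3,6]] with det 30.
Per unit increase in labor, x* moves by d = (0.2, -0.1).
The basis stays optimal until bowls reaches 0; allowable increase = 320 hr.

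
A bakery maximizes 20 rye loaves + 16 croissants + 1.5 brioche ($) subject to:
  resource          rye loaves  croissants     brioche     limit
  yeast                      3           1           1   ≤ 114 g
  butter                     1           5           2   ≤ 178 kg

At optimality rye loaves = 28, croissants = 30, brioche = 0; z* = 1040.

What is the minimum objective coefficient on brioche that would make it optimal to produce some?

10

Check each constraint at x*: yeast 114/114 (tight); butter 178/178 (tight).
The binding rows give the dual system: 3·y_yeast + 1·y_butter = 20 and 1·y_yeast + 5·y_butter = 16.
Solving: y_yeast = 6, y_butter = 2.
brioche enters the basis when its profit ≥ yᵀa₃ = 6·1 + 2·2 = 10.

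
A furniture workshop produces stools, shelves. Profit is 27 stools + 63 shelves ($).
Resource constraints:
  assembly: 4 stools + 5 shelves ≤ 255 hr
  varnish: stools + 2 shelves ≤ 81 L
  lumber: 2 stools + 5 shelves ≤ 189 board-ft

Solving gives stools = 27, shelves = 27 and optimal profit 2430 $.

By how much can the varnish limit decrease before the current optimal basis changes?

Binding constraints: varnish, lumber. The basis is B = [[1,2],[2,5]] with det 1.
Per unit decrease in varnish, x* moves by d = (-5, 2).
The basis stays optimal until stools reaches 0; allowable decrease = 5.4 L.

5.4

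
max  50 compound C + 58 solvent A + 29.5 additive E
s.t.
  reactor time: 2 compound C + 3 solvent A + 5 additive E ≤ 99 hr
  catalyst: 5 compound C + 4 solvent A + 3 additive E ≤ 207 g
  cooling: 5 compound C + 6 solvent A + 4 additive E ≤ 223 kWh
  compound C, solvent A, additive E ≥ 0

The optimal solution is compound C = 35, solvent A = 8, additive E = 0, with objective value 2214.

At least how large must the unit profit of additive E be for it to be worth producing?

Binding: catalyst and cooling. Non-binding: reactor time (5 unused).
Since reactor time is not tight, its dual is 0.
The binding rows give the dual system: 5·y_catalyst + 5·y_cooling = 50 and 4·y_catalyst + 6·y_cooling = 58.
Solving: y_catalyst = 1, y_cooling = 9.
additive E enters the basis when its profit ≥ yᵀa₃ = 1·3 + 9·4 = 39.

39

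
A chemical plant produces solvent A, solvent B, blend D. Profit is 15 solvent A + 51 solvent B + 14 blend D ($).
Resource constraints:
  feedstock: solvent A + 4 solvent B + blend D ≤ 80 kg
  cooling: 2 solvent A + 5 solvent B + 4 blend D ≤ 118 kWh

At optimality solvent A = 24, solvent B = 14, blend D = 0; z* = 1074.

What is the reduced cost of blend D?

At the optimum: feedstock uses 80 of 80 (binding); cooling uses 118 of 118 (binding).
The binding rows give the dual system: 1·y_feedstock + 2·y_cooling = 15 and 4·y_feedstock + 5·y_cooling = 51.
Solving: y_feedstock = 9, y_cooling = 3.
Reduced cost of blend D: c₃ − yᵀa₃ = 14 − (9·1 + 3·4) = 14 − 21 = -7.

-7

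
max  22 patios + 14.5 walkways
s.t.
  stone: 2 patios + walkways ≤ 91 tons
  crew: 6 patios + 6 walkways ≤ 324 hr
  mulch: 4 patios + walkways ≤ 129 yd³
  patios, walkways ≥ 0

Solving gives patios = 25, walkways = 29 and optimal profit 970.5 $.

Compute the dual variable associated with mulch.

2.5

Check each constraint at x*: stone 79/91 (slack 12); crew 324/324 (tight); mulch 129/129 (tight).
By complementary slackness, y = 0 for the non-binding constraint.
From A_Bᵀ y = c: 6·y_crew + 4·y_mulch = 22; 6·y_crew + 1·y_mulch = 14.5.
This yields shadow prices y_crew = 2, y_mulch = 2.5.
Shadow price of mulch = 2.5.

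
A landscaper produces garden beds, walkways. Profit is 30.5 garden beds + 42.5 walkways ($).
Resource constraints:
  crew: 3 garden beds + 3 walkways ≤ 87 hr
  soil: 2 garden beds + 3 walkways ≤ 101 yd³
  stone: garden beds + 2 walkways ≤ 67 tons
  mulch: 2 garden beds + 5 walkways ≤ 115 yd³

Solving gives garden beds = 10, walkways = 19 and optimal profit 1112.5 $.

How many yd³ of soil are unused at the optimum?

24

soil used = 2·10 + 3·19 = 77; slack = 101 − 77 = 24.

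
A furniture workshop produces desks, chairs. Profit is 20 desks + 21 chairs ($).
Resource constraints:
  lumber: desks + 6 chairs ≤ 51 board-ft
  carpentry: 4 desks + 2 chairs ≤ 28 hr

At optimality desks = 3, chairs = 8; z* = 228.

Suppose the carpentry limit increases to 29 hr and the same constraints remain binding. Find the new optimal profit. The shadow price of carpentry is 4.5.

Δb = 1, so new z* = 228 + (4.5)·(1) = 228 + 4.5 = 232.5.

232.5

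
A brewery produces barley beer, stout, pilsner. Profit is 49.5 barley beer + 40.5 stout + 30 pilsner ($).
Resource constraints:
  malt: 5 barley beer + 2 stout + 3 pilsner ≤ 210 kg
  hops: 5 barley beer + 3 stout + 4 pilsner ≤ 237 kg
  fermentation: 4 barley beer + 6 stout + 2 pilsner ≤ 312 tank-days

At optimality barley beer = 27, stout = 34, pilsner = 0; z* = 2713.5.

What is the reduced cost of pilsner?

-6

Check each constraint at x*: malt 203/210 (slack 7); hops 237/237 (tight); fermentation 312/312 (tight).
By complementary slackness, y = 0 for the non-binding constraint.
Dual feasibility on the basic columns requires 5·y_hops + 4·y_fermentation = 49.5, 3·y_hops + 6·y_fermentation = 40.5.
This yields shadow prices y_hops = 7.5, y_fermentation = 3.
Reduced cost of pilsner: c₃ − yᵀa₃ = 30 − (7.5·4 + 3·2) = 30 − 36 = -6.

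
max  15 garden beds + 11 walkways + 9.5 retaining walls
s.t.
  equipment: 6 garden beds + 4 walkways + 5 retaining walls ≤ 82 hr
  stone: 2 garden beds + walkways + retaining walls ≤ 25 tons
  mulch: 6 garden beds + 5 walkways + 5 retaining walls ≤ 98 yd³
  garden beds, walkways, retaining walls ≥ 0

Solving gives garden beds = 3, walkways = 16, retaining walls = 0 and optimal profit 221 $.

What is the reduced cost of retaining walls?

Check each constraint at x*: equipment 82/82 (tight); stone 22/25 (slack 3); mulch 98/98 (tight).
By complementary slackness, y = 0 for the non-binding constraint.
From A_Bᵀ y = c: 6·y_equipment + 6·y_mulch = 15; 4·y_equipment + 5·y_mulch = 11.
Solving: y_equipment = 1.5, y_mulch = 1.
Reduced cost of retaining walls: c₃ − yᵀa₃ = 9.5 − (1.5·5 + 1·5) = 9.5 − 12.5 = -3.

-3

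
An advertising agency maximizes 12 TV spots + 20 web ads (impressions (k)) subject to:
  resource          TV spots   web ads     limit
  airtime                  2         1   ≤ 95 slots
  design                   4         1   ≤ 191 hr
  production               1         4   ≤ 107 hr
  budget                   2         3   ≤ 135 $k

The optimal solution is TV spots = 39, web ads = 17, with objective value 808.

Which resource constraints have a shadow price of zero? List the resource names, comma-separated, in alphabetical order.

budget, design

airtime: 95/95 (binding)
design: 173/191 (slack 18)
production: 107/107 (binding)
budget: 129/135 (slack 6)
By complementary slackness, a constraint with positive slack has shadow price 0 → budget, design.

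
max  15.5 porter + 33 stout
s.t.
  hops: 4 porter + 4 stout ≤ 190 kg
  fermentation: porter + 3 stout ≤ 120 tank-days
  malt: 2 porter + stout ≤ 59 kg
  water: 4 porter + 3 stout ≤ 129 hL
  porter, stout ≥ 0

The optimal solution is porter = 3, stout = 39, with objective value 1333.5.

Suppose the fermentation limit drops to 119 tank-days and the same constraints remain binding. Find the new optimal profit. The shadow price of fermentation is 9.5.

Δb = -1, so new z* = 1333.5 + (9.5)·(-1) = 1333.5 − 9.5 = 1324.

1324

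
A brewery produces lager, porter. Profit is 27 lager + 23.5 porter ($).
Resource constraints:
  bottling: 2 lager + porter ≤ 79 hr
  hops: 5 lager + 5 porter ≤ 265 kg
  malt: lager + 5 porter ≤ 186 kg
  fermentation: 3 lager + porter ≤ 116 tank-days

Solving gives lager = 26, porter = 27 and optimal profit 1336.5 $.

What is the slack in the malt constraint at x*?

malt used = 1·26 + 5·27 = 161; slack = 186 − 161 = 25.

25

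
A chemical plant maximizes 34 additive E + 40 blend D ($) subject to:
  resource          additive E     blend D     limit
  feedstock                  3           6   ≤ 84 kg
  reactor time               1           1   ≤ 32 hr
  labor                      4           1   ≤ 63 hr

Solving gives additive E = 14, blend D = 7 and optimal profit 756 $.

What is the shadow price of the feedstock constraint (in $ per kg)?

At the optimum: feedstock uses 84 of 84 (binding); reactor time uses 21 of 32 (slack = 11); labor uses 63 of 63 (binding).
Since reactor time is not tight, its dual is 0.
The binding rows give the dual system: 3·y_feedstock + 4·y_labor = 34 and 6·y_feedstock + 1·y_labor = 40.
Solving: y_feedstock = 6, y_labor = 4.
Shadow price of feedstock = 6.

6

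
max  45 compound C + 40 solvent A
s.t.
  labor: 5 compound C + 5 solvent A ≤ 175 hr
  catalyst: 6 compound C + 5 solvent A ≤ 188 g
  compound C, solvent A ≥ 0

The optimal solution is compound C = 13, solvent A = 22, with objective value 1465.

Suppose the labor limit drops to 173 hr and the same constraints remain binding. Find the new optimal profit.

1459

At the optimum: labor uses 175 of 175 (binding); catalyst uses 188 of 188 (binding).
From A_Bᵀ y = c: 5·y_labor + 6·y_catalyst = 45; 5·y_labor + 5·y_catalyst = 40.
→ y_labor = 3 and y_catalyst = 5.
Δz = y_labor·Δb = 3 × (-2) = -6, so new z* = 1465 − 6 = 1459.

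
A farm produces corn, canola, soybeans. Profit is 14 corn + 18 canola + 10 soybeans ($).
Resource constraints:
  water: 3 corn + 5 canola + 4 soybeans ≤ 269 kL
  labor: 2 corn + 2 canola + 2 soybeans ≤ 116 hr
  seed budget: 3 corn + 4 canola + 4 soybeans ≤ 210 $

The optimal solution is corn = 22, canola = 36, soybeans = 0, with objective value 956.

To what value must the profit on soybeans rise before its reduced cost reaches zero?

At the optimum: water uses 246 of 269 (slack = 23); labor uses 116 of 116 (binding); seed budget uses 210 of 210 (binding).
By complementary slackness, y = 0 for the non-binding constraint.
The binding rows give the dual system: 2·y_labor + 3·y_seed budget = 14 and 2·y_labor + 4·y_seed budget = 18.
Solving: y_labor = 1, y_seed budget = 4.
soybeans enters the basis when its profit ≥ yᵀa₃ = 1·2 + 4·4 = 18.

18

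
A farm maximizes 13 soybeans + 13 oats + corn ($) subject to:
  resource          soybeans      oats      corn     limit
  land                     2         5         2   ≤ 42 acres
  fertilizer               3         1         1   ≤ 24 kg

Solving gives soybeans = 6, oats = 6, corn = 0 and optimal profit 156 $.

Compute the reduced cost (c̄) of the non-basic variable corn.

-6

Both land and fertilizer are binding at x*.
The binding rows give the dual system: 2·y_land + 3·y_fertilizer = 13 and 5·y_land + 1·y_fertilizer = 13.
This yields shadow prices y_land = 2, y_fertilizer = 3.
Reduced cost of corn: c₃ − yᵀa₃ = 1 − (2·2 + 3·1) = 1 − 7 = -6.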